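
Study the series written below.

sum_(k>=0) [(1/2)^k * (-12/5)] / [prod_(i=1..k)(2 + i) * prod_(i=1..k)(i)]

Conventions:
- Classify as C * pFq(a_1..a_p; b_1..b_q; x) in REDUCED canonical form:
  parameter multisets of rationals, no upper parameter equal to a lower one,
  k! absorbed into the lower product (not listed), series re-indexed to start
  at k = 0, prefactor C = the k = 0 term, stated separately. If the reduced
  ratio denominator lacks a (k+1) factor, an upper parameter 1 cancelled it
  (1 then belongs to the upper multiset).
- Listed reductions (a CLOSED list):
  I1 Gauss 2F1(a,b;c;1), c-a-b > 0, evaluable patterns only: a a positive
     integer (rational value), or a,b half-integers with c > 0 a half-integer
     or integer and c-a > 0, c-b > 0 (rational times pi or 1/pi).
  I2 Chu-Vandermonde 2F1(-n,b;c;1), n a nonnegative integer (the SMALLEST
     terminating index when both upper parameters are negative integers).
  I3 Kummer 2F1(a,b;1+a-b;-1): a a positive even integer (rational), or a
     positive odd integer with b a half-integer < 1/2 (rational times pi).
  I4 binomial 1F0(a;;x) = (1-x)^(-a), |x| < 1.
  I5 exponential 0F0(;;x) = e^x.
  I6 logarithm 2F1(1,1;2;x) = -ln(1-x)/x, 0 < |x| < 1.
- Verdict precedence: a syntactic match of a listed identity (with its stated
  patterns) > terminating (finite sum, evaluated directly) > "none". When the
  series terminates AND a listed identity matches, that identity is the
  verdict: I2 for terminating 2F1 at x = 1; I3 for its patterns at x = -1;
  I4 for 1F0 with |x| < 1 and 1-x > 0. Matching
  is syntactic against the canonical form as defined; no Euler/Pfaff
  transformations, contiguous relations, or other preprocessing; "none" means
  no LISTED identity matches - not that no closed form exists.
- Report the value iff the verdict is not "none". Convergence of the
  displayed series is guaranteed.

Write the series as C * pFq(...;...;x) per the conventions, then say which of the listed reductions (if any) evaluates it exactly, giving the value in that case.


Classification (C = -12/5): 0F1 with upper {-}, lower {3}, argument x = 1/2. Verdict: none. No listed pattern accepts 0F1(-; 3; 1/2).

Structural cue: x = (1/2) and the lower running product (C = -12/5) is a rising factorial.
Term ratio: r(k) = (1/2) * 1 / [(k+3) (k+1)] ; factor over Q: parameters, x = (1/2), and C = -12/5.


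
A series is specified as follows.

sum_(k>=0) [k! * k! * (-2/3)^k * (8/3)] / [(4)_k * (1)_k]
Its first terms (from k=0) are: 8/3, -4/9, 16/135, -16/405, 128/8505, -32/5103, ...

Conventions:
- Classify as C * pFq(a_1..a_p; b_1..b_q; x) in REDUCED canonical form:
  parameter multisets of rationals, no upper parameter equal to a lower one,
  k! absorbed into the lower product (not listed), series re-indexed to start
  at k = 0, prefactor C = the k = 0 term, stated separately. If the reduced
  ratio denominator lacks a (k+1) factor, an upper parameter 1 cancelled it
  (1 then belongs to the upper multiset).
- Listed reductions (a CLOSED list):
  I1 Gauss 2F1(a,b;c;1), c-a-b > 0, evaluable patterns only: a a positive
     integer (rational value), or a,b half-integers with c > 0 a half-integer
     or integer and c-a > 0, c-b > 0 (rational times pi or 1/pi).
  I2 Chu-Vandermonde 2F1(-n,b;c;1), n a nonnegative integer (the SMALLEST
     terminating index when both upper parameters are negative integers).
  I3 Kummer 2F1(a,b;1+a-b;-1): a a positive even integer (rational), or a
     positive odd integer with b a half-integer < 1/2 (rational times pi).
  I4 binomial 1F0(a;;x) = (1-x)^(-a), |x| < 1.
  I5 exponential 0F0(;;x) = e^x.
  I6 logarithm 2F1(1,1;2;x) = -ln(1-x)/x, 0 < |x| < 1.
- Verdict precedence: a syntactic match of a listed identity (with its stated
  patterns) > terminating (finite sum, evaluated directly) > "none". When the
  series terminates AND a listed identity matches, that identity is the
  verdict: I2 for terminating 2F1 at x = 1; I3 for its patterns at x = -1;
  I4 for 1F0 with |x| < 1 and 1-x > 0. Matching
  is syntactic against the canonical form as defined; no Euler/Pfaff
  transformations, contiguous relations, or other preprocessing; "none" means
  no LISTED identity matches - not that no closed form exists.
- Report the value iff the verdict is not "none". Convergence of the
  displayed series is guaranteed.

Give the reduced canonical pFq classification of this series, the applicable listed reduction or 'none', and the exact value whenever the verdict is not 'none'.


Canonical form: C = 8/3 times 2F1 with upper {1, 1}, lower {4}, x = -2/3. Verdict: none - at argument -2/3 the multisets {1, 1} ; {4} match no listed identity.

First insight: t_0 being 8/3, the factorial ratio (C = 8/3) (k+a-1)!/(a-1)! is a rising factorial (a)_k.
Consecutive-term ratio: r(k) = (-2/3) * (k+1) (k+1) / [(k+4) (k+1)] - rational; roots negated = parameters, x = (-2/3), C = 8/3.


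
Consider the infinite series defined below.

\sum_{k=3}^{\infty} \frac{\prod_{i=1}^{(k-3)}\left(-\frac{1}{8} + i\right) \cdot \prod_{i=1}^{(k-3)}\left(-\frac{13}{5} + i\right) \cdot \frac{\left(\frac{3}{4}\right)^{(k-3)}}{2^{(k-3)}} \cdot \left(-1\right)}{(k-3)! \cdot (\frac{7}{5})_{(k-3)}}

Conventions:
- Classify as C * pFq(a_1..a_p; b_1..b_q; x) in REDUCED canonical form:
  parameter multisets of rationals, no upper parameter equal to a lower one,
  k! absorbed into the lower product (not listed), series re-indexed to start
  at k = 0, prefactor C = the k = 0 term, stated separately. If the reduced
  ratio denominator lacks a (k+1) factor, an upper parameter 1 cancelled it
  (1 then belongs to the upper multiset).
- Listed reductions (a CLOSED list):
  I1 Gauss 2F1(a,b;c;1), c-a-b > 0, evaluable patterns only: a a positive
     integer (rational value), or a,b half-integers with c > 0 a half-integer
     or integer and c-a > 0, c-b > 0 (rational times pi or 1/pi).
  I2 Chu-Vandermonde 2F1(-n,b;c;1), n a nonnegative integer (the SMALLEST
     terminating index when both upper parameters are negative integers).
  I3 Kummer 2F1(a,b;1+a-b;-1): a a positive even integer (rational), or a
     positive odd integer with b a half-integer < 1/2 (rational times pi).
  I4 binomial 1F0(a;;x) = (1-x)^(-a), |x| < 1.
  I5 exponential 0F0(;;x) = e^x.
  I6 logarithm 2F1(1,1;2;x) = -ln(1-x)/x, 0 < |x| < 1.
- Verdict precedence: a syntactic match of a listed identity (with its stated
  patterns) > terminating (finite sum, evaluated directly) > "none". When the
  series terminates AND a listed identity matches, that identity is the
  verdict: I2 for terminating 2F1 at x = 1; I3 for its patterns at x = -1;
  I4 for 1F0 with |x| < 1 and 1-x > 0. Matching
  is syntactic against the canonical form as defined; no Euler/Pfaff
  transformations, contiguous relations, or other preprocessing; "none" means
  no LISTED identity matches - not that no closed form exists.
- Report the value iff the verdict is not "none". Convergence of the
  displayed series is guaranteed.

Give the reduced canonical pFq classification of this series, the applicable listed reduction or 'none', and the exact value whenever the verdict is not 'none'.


Key observation: with t_0 = -1, the running product (C = -1) telescopes to a rising factorial.
Ratio: r(k) = \frac{3}{8} * (k-\frac{8}{5}) (k+\frac{7}{8}) / [(k+\frac{7}{5}) (k+1)] - rational in k. x = \frac{3}{8}; t_0 = -1; negate the roots.

Prefactor -1, argument \frac{3}{8}: 2F1 with upper {-\frac{8}{5}, \frac{7}{8}} over lower {\frac{7}{5}}. Verdict: none. A 2F1 with upper {-\frac{8}{5}, \frac{7}{8}} fits none of I1-I6 at x = \frac{3}{8}; the sum runs forever.


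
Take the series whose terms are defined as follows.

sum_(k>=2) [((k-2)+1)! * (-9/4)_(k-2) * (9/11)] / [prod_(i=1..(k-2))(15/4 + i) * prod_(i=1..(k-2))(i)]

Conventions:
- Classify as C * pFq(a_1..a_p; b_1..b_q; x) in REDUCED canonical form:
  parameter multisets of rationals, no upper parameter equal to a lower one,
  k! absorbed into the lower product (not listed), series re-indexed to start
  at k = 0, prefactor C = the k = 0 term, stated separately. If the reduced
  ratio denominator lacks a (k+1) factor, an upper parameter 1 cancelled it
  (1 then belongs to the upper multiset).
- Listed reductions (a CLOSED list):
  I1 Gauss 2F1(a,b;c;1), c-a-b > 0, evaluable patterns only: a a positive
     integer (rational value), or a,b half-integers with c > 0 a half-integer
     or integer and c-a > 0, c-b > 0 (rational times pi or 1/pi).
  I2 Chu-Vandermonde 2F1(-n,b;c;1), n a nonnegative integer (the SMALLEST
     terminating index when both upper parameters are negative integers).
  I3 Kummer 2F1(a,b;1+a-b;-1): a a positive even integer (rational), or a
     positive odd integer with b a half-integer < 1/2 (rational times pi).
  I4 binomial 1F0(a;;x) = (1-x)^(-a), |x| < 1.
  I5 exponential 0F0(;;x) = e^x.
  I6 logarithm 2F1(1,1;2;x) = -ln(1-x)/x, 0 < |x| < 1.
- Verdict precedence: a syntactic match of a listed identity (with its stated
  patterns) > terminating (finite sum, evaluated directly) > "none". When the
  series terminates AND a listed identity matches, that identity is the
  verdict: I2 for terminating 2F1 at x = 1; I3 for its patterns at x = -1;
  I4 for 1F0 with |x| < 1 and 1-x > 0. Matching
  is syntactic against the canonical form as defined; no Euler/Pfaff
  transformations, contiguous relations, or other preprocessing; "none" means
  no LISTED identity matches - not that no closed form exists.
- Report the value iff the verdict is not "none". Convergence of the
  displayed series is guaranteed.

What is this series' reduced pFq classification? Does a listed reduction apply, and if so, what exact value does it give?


x = 1 here; the reduced form reads 2F1, upper {-9/4, 2}, lower {19/4}, C = 9/11. Verdict at x = 1: Gauss's theorem (I1) matches (x = 1: the Gamma ratio telescopes since c-a-b = 5 > 0 and a = 2 in Z>0). Exact value: 9/32.

Structural cue: t_0 = 9/11 here, and the lower running product (C = 9/11, x = 1) is a rising factorial.
Adjacent-term ratio: r(k) = 1 * (k-9/4) (k+2) / [(k+19/4) (k+1)] - poly over poly, x = 1 from leading terms; C = 9/11 at k = 0.


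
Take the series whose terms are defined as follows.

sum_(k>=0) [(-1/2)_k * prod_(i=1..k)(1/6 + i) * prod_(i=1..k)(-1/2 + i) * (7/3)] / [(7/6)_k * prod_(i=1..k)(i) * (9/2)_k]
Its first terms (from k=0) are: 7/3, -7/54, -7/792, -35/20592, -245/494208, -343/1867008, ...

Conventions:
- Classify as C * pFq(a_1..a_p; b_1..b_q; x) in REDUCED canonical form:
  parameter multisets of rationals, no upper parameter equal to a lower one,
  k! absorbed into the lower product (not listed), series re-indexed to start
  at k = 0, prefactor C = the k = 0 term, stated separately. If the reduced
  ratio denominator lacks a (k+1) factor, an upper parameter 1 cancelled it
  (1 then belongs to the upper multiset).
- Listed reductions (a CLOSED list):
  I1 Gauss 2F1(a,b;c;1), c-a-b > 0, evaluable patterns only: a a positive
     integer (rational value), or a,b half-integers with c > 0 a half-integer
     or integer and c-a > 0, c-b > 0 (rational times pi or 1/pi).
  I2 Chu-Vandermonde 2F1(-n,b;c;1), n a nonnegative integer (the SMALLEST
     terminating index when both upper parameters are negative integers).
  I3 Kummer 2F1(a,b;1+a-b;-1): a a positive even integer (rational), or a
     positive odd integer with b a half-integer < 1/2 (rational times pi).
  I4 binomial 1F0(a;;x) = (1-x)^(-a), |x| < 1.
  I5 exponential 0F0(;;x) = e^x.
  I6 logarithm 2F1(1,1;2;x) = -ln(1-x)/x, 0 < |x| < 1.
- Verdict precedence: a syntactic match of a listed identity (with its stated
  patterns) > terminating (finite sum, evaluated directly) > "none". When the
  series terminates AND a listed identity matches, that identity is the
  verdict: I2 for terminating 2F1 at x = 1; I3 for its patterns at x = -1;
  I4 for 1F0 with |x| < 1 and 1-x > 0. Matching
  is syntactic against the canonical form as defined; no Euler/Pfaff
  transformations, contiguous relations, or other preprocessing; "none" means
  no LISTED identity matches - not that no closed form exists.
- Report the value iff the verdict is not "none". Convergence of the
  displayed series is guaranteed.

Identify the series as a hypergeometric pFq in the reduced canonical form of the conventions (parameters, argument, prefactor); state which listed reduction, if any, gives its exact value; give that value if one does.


Canonical form: C = 7/3 times 2F1 with upper {-1/2, 1/2}, lower {9/2}, x = 1. Verdict: the half-integer Gauss pattern (I1) applies (x = 1; upper {-1/2, 1/2} half-integers, c = 9/2 in the evaluable pattern). Hence: (8575/12288) * pi.

Key step: t_0 = 7/3 here, and the running product (C = 7/3, x = 1) telescopes to a rising factorial.
Term ratio: r(k) = 1 * (k-1/2) (k+1/2) / [(k+9/2) (k+1)] - poly over poly, x = 1 from leading terms; C = 7/3 at k = 0.


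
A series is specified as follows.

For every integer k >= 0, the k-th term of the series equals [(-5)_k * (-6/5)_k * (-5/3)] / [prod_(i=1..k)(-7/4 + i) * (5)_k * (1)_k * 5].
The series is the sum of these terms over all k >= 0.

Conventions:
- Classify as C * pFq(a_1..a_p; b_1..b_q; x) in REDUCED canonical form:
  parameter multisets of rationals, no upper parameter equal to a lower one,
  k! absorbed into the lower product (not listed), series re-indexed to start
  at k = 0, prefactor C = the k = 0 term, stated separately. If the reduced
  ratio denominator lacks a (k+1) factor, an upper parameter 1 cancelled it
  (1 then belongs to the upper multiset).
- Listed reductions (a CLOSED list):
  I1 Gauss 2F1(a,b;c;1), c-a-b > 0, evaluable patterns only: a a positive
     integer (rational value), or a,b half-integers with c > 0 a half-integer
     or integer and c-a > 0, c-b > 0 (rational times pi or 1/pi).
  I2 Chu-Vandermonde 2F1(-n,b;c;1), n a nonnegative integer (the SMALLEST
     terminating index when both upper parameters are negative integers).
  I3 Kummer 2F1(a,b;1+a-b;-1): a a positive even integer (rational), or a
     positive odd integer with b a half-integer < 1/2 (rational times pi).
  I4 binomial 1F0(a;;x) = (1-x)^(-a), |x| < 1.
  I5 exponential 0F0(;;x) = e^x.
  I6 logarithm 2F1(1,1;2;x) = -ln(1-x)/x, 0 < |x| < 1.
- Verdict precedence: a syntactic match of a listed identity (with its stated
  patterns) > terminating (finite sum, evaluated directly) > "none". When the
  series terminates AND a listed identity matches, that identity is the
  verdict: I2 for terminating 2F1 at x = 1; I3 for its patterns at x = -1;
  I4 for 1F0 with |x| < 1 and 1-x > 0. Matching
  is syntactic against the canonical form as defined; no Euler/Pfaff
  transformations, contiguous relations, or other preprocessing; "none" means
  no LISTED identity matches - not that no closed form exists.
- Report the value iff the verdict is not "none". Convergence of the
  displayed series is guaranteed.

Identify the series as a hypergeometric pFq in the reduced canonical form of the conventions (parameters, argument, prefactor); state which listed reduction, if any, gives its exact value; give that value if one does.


The tell: with t_0 = -1/3, the lower running product (prefactor -1/3) is a rising factorial.
Term ratio: r(k) = 1 * (k-5) (k-6/5) / [(k-3/4) (k+5) (k+1)] ; factor over Q: parameters, x = 1, and C = -1/3.

This is -1/3 * 2F2(-5, -6/5; -3/4, 5; 1) in reduced canonical form. Verdict: terminating (-5 upstairs). 6 nonzero terms in all; added directly. Exact value: 189951107/575859375.


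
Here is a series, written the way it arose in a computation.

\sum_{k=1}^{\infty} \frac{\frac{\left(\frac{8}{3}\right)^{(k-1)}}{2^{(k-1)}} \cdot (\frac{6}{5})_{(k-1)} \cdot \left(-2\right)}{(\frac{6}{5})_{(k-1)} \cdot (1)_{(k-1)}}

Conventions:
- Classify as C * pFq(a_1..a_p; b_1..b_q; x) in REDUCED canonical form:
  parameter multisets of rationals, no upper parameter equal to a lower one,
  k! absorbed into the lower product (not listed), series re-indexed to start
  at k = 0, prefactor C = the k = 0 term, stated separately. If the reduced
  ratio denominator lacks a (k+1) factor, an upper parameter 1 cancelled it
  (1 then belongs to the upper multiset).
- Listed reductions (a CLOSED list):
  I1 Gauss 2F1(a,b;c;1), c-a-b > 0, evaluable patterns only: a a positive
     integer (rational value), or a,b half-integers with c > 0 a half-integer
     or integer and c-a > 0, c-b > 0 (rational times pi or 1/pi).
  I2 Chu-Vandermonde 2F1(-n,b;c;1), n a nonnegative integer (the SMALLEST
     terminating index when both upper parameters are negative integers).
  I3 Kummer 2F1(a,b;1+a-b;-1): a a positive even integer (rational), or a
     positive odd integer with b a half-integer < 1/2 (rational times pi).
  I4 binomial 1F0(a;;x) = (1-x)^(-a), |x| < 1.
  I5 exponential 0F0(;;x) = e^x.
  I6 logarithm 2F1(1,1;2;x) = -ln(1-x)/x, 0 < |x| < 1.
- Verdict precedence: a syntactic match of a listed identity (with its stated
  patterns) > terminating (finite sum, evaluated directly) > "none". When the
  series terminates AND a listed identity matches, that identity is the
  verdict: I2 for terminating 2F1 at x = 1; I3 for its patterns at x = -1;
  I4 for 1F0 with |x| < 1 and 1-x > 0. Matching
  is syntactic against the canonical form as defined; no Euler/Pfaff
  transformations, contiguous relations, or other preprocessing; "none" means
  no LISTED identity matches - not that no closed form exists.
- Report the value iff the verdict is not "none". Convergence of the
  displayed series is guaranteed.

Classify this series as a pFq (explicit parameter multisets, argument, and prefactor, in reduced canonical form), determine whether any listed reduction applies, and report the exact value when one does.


With C = -2: the canonical form is 0F0(-; -; \frac{4}{3}). Verdict: exponential (I5) applies (the 0F0 exponential series at x = \frac{4}{3}). Hence: \left(-2\right) \cdot e^{\frac{4}{3}}.

First insight: t_0 = -2 here, and the two k-th powers (C = -2, x = 4/3) combine into one argument.
Step ratio: r(k) = \frac{4}{3} * 1 / [(k+1)] - poly over poly, x = \frac{4}{3} from leading terms; C = -2 at k = 0.


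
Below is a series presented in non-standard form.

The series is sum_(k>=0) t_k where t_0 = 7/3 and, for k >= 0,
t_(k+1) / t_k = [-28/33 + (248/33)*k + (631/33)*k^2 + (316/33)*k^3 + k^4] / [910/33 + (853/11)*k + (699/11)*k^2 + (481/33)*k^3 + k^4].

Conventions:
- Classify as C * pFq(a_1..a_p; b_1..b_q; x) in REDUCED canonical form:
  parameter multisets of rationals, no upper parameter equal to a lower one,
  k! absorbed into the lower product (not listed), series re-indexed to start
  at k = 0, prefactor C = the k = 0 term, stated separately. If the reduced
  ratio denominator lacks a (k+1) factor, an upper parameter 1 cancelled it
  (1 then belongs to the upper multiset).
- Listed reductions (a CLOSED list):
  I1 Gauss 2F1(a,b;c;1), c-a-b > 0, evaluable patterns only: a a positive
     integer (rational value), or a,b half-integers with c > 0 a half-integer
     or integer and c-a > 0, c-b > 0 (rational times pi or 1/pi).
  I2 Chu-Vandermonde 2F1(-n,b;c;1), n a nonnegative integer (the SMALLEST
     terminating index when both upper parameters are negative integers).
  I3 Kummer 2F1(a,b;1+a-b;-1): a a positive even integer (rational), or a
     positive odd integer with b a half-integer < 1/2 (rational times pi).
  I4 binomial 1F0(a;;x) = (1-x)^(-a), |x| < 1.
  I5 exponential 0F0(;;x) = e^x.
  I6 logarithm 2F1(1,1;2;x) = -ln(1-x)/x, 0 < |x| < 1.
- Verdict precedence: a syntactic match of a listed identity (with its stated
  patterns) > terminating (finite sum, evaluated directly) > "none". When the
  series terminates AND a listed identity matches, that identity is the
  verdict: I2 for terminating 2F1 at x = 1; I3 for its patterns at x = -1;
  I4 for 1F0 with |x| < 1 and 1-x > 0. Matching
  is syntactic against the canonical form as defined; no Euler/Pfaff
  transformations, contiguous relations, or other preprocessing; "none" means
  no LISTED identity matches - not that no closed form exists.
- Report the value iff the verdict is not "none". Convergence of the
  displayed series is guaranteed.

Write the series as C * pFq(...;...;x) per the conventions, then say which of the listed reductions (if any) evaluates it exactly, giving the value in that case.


The series (x = 1) is 2F1: upper {-1/11, 2}, lower {65/11}, prefactor 7/3. Verdict: Gauss's theorem (I1) matches (x = 1: the Gamma ratio telescopes since c-a-b = 4 > 0 and a = 2 in Z>0). Value: 2709/1210.

The tell: from the first term 7/3: cancel k + 2/3 from the displayed ratio first; then C = 7/3.
Step ratio: r(k) = 1 * (k-1/11) (k+2) / [(k+65/11) (k+1)] - rational in k. x = 1; t_0 = 7/3; negate the roots.


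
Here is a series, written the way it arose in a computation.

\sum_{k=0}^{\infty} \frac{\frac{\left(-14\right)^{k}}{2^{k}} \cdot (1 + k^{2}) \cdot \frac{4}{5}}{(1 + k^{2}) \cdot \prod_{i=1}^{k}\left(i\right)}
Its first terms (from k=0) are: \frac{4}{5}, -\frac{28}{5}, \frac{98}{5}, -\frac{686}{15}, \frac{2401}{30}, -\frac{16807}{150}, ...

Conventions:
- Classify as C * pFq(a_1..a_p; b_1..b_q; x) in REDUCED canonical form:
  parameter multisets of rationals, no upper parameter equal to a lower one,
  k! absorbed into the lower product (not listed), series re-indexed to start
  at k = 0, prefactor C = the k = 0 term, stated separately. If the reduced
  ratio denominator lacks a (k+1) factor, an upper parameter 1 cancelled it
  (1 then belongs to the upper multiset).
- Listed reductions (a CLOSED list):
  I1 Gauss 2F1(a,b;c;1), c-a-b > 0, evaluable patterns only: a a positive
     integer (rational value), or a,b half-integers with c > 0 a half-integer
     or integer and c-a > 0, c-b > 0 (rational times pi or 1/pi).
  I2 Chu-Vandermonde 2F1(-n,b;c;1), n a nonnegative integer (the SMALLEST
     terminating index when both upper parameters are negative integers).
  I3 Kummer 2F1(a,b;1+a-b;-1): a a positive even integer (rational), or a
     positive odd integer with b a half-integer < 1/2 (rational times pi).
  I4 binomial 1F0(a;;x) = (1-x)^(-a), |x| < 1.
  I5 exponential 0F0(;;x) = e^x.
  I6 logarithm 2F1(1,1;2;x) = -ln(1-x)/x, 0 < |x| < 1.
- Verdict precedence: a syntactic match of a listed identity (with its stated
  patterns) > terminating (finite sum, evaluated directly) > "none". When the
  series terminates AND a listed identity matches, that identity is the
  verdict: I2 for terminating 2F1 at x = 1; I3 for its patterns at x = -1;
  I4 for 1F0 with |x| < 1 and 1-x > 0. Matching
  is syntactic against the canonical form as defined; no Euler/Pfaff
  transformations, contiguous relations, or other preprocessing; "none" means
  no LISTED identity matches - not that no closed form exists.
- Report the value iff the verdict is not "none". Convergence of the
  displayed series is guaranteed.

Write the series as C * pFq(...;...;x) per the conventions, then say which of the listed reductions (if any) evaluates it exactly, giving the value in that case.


This is \frac{4}{5} * 0F0(-; -; -7) in reduced canonical form. Verdict: this is the exponential series (I5) (the 0F0 exponential series at x = -7). Exact value: \frac{4}{5} \cdot e^{-7}.

Structural cue: t_0 = \frac{4}{5} here, and the two k-th powers (C = 4/5) combine into one argument.
Adjacent-term ratio: r(k) = -7 * 1 / [(k+1)] - rational in k. x = -7; t_0 = \frac{4}{5}; negate the roots.


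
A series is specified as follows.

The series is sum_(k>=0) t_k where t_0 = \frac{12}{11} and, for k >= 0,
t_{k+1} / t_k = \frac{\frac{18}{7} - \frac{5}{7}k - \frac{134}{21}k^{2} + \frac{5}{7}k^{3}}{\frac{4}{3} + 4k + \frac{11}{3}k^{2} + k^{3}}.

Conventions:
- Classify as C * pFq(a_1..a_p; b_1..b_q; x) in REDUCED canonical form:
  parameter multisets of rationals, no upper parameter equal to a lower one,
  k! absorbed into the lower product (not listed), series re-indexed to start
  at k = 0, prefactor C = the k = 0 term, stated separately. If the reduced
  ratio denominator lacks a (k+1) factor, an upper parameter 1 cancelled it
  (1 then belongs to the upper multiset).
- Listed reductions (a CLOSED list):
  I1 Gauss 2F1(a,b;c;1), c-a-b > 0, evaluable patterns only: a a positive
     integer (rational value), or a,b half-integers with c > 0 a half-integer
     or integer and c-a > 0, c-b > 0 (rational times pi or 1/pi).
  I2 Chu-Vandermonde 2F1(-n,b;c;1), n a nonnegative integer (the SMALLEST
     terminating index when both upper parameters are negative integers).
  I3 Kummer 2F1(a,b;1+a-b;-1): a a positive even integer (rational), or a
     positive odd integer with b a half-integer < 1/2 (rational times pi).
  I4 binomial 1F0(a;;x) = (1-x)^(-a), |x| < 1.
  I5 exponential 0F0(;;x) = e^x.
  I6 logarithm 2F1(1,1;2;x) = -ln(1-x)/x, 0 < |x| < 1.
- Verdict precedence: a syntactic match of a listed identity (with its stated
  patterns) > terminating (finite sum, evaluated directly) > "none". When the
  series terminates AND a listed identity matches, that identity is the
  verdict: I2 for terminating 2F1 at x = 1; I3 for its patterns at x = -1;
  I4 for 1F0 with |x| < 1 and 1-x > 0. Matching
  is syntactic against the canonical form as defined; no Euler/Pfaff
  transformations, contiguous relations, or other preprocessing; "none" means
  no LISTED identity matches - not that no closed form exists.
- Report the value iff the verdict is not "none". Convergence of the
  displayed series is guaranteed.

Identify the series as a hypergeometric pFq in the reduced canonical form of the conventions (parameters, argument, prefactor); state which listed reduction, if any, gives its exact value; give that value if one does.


Prefactor \frac{12}{11}, argument \frac{5}{7}: 2F1 with upper {-9, -\frac{3}{5}} over lower {2}. Verdict: terminating (-9 upstairs). 10 nonzero terms in all; added directly. Hence: \frac{29894864628}{11097241925}.

Structural cue: t_0 = \frac{12}{11} here, and cancel k + 2/3 from the displayed ratio first; then C = 12/11, x = 5/7.
Step ratio: r(k) = \frac{5}{7} * (k-9) (k-\frac{3}{5}) / [(k+2) (k+1)] - rational; roots negated = parameters, x = \frac{5}{7}, C = \frac{12}{11}.


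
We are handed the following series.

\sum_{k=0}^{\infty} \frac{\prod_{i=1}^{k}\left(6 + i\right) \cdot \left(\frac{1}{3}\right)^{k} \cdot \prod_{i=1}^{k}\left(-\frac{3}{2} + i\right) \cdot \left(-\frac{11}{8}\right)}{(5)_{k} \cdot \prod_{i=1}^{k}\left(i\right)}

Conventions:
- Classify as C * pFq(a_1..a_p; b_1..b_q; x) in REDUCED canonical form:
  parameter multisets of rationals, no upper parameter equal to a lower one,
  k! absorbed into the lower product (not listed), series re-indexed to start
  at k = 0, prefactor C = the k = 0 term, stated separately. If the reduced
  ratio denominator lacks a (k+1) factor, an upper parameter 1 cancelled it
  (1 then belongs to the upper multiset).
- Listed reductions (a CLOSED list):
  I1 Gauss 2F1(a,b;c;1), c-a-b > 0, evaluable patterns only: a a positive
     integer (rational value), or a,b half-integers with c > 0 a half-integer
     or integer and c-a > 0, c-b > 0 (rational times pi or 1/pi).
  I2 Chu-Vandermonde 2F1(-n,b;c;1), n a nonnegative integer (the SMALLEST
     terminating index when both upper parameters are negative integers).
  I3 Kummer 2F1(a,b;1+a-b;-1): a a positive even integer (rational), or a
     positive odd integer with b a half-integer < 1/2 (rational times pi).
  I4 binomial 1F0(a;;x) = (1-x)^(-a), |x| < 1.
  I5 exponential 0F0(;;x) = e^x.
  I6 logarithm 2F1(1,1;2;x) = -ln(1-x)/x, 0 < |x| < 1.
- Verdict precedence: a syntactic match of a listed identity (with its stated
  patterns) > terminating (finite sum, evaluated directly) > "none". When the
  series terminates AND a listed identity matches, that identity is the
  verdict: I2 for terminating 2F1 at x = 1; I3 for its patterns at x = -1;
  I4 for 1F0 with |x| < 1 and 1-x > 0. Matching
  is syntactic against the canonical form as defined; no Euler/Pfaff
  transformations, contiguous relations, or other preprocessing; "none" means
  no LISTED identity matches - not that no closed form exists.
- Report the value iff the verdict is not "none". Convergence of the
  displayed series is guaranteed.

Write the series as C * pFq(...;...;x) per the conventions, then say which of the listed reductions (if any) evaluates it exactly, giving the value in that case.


x = \frac{1}{3} here; the reduced form reads 2F1, upper {-\frac{1}{2}, 7}, lower {5}, C = -\frac{11}{8}. Verdict: none. No listed pattern accepts 2F1(-\frac{1}{2}, 7; 5; \frac{1}{3}).

The tell: t_0 = -\frac{11}{8} here, and the running product (prefactor -11/8) telescopes to a rising factorial.
Adjacent-term ratio: r(k) = \frac{1}{3} * (k-\frac{1}{2}) (k+7) / [(k+5) (k+1)] - rational in k. x = \frac{1}{3}; t_0 = -\frac{11}{8}; negate the roots.


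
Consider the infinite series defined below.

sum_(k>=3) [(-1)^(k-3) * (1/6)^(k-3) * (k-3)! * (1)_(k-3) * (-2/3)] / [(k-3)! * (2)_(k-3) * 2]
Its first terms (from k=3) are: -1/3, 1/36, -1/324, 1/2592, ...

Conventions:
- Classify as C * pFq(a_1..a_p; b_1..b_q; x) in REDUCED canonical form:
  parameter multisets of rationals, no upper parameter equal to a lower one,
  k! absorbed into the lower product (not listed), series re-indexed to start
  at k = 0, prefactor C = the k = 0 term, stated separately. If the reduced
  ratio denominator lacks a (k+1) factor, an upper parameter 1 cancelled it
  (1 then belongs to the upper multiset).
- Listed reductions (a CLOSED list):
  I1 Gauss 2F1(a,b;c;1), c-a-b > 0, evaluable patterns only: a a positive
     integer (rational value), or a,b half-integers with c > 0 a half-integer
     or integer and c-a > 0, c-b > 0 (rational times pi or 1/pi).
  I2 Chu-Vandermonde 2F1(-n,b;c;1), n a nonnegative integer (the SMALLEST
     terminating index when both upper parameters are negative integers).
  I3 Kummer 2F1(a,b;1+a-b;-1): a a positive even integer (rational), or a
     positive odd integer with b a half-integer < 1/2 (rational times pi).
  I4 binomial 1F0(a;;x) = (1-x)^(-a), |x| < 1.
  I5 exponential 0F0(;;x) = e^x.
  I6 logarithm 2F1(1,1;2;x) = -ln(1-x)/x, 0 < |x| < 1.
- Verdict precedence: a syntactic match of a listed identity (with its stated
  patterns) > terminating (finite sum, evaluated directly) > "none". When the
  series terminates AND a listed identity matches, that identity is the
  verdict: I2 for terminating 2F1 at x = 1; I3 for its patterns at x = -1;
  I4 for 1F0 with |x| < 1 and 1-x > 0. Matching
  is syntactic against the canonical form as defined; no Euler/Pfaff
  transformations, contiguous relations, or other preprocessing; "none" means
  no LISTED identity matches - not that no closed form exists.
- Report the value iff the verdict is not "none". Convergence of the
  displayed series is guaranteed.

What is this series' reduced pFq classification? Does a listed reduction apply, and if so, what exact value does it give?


Reduced: x = -1/6, 2F1, upper = {1, 1}, lower = {2}, C = -1/3. Verdict: this is logarithm (I6) (the logarithm: parameters (1,1;2), x = -1/6). Exact value: (-2) * ln(7/6).

The tell: t_0 = -1/3 here, and the factorial ratio (C = -1/3) (k+a-1)!/(a-1)! is a rising factorial (a)_k.
Ratio: r(k) = (-1/6) * (k+1) (k+1) / [(k+2) (k+1)] - rational; roots negated = parameters, x = (-1/6), C = -1/3.


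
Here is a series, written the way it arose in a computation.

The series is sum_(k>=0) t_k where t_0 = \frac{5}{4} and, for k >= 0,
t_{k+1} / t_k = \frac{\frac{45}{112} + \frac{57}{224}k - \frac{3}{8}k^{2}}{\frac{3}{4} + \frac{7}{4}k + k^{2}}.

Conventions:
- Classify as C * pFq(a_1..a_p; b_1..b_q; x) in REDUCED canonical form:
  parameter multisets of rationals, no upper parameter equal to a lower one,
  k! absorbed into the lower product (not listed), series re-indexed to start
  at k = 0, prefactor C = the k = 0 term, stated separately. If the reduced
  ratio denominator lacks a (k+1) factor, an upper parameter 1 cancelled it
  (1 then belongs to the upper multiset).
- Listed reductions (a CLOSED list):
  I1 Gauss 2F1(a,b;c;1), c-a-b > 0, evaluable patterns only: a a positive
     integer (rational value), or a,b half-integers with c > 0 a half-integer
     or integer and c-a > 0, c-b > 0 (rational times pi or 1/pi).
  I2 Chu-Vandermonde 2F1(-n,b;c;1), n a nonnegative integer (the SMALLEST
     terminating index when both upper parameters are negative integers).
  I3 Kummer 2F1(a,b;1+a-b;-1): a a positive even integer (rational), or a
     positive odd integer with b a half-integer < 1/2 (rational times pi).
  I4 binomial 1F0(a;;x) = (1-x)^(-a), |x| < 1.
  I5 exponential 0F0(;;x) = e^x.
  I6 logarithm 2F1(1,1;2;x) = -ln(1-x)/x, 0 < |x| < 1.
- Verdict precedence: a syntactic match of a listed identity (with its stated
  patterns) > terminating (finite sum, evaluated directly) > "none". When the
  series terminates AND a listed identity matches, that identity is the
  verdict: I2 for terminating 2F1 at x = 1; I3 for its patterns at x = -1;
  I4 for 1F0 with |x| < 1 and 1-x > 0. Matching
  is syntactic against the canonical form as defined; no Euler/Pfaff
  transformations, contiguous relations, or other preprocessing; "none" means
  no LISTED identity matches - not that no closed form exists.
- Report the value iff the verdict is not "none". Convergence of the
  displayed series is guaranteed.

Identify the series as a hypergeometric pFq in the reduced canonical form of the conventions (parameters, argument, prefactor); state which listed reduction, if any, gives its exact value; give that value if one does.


At argument -\frac{3}{8}: a 1F0 with upper {-\frac{10}{7}}, lower {-}, scaled by C = \frac{5}{4}. Verdict: binomial (I4) matches (the 1F0 binomial series: exponent 10/7, x = -\frac{3}{8}). Sum: \frac{5}{4} \cdot \left(\frac{11}{8}\right)^{\frac{10}{7}}.

First insight: with t_0 = \frac{5}{4}, factor the ratio over Q (prefactor 5/4): negated roots = parameters.
Step ratio: r(k) = -\frac{3}{8} * (k-\frac{10}{7}) / [(k+1)] - poly over poly, x = -\frac{3}{8} from leading terms; C = \frac{5}{4} at k = 0.


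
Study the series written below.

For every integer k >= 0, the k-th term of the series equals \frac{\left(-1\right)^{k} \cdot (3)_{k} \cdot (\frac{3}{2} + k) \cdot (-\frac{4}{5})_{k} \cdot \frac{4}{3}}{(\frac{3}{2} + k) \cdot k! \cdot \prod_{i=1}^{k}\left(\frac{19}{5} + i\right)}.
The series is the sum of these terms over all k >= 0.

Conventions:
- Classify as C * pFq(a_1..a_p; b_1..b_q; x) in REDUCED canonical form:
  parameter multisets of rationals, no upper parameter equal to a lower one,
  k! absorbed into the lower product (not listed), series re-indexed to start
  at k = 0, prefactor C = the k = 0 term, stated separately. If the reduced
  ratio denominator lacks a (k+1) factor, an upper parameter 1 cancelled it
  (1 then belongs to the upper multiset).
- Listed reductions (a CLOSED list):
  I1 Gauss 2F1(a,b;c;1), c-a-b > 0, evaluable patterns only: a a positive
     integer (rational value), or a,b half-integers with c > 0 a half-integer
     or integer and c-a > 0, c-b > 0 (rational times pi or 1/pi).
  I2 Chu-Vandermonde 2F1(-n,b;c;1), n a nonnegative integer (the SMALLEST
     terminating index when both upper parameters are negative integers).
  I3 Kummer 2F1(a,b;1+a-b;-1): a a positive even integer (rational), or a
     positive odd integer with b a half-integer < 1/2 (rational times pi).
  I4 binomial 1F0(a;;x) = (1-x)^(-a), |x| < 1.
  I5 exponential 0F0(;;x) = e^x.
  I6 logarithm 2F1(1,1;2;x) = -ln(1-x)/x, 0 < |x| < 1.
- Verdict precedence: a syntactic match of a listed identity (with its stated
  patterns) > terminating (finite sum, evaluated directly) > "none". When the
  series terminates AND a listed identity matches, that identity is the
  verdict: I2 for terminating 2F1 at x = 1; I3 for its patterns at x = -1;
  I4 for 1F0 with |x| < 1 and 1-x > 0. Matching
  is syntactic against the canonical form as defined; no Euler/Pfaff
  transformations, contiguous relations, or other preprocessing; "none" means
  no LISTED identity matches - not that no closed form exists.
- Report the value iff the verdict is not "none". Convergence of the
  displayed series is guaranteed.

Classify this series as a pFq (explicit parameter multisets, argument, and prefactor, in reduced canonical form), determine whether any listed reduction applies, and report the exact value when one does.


Classification (C = \frac{4}{3}): 2F1 with upper {-\frac{4}{5}, 3}, lower {\frac{24}{5}}, argument x = -1. Verdict: no listed reduction: x = -1 and upper {-\frac{4}{5}, 3} fail every I1-I6 pattern.

Key step: t_0 being \frac{4}{3}, the lower running product (C = 4/3, x = -1) is a rising factorial.
Step ratio: r(k) = -1 * (k-\frac{4}{5}) (k+3) / [(k+\frac{24}{5}) (k+1)] ; factor over Q: parameters, x = -1, and C = \frac{4}{3}.


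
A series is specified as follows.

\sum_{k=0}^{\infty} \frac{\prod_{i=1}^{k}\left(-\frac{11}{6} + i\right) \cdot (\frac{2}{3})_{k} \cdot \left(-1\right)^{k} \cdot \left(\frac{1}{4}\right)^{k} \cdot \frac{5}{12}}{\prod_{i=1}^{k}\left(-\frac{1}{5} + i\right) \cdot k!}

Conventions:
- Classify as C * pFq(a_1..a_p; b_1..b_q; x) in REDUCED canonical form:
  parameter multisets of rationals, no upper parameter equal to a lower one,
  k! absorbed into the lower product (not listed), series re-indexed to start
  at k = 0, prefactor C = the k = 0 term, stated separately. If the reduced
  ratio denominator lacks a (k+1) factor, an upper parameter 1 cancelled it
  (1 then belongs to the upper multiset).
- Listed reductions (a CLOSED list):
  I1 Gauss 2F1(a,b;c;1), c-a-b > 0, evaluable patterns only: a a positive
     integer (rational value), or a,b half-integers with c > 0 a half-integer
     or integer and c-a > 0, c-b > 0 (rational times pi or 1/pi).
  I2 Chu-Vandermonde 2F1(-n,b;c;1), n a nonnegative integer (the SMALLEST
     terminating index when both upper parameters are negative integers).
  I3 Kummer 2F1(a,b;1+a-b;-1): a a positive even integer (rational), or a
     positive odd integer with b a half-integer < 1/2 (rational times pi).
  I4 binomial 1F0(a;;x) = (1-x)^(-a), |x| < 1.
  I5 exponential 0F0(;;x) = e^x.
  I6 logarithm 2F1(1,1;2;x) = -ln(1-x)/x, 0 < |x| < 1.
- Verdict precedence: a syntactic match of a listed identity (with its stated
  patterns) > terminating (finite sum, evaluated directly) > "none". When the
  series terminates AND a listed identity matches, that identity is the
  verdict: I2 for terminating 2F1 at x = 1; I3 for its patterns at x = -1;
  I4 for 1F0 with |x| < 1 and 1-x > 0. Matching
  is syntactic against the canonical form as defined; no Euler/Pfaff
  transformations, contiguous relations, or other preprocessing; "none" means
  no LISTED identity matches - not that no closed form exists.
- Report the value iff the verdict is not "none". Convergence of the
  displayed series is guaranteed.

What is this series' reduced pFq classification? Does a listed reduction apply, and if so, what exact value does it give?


At argument -\frac{1}{4}: a 2F1 with upper {-\frac{5}{6}, \frac{2}{3}}, lower {\frac{4}{5}}, scaled by C = \frac{5}{12}. Verdict: none. No listed pattern accepts 2F1(-\frac{5}{6}, \frac{2}{3}; \frac{4}{5}; -\frac{1}{4}).

Structural cue: t_0 = \frac{5}{12} here, and the (-1)^k factor (prefactor 5/12) folds into the argument's sign.
Step ratio: r(k) = -\frac{1}{4} * (k-\frac{5}{6}) (k+\frac{2}{3}) / [(k+\frac{4}{5}) (k+1)] - rational in k. x = -\frac{1}{4}; t_0 = \frac{5}{12}; negate the roots.


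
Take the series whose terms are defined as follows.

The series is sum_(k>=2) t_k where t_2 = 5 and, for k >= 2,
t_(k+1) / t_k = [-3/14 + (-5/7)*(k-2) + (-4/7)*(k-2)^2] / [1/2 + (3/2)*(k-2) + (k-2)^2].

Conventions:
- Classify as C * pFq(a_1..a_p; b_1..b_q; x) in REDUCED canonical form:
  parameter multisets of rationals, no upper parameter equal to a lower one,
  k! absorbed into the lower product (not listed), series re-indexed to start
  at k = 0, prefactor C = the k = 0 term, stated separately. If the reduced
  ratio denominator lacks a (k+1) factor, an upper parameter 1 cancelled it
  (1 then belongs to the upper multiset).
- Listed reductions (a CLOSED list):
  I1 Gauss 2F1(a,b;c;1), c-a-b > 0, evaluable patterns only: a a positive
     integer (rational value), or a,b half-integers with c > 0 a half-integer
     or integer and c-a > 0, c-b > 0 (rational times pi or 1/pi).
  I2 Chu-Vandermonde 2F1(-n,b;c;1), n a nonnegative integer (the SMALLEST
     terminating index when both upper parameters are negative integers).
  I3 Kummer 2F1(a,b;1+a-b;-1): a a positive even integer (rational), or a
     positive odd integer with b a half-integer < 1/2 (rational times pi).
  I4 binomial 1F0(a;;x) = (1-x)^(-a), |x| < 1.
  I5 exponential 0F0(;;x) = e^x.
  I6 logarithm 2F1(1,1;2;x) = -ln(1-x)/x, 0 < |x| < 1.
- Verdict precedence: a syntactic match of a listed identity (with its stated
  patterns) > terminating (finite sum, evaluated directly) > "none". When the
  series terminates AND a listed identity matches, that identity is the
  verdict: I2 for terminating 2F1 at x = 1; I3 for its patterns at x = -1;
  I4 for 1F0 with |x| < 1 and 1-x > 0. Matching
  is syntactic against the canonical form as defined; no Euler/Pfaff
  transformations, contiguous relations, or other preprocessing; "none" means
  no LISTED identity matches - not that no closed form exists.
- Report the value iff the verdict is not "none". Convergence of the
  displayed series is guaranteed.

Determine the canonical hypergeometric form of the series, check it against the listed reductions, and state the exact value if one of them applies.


x = -4/7 here; the reduced form reads 1F0, upper {3/4}, lower {-}, C = 5. Verdict: this is the I4 binomial reduction (the 1F0 binomial series: exponent -3/4, x = -4/7). Value: 5 * (11/7)^(-3/4).

Key step: t_0 = 5 here, and cancel k + 1/2 from the displayed ratio first; then C = 5.
Term ratio: r(k) = (-4/7) * (k+3/4) / [(k+1)] - rational; roots negated = parameters, x = (-4/7), C = 5.
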